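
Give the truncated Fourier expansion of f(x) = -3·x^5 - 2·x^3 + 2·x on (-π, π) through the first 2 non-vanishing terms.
(-692 - 6·π^4 + 116·π^2)·sin(x) + (-13·π^2 + 35/2 + 3·π^4)·sin(2·x)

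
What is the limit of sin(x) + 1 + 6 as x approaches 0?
Direct substitution at x = 0 gives 7.

Final answer: 7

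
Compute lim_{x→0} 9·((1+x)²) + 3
Direct substitution at x = 0 gives 12.

Final answer: 12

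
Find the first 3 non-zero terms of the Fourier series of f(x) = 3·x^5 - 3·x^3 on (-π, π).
(-126·π^2 + 6·π^4 + 756)·sin(x) + (-3·π^4 - 27 + 18·π^2)·sin(2·x) + (-58·π^2/9 + 116/27 + 2·π^4)·sin(3·x)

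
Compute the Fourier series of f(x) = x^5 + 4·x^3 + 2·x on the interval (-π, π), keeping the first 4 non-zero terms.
(-32·π^2 + 2·π^4 + 196)·sin(x) + (-π^4 - 7/2 + π^2)·sin(2·x) + (44/81 + 32·π^2/27 + 2·π^4/3)·sin(3·x) + (-π^4/2 - 11·π^2/8 - 31/64)·sin(4·x)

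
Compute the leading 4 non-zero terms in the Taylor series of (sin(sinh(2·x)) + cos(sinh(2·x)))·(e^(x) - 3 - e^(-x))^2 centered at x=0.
30·x^3 - 38·x^2 + 6·x + 9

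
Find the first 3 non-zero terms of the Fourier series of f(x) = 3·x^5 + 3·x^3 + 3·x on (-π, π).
(-114·π^2 + 6·π^4 + 690)·sin(x) + (-3·π^4 - 21 + 12·π^2)·sin(2·x) + (-22·π^2/9 + 98/27 + 2·π^4)·sin(3·x)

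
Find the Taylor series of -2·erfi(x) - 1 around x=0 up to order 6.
-2·x^5/(5·√(π)) - 4·x^3/(3·√(π)) - 4·x/√(π) - 1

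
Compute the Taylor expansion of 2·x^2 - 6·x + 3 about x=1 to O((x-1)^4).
-1 - 2·(x - 1) + 2·(x - 1)^2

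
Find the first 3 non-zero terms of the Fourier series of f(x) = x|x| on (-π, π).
(-8 + 2·π^2)·sin(x)/π - π·sin(2·x) + (-8 + 18·π^2)·sin(3·x)/(27·π)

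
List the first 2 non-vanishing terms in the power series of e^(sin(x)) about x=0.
x + 1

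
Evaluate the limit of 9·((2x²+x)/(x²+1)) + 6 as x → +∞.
Evaluate the dominant behaviour as x → +∞; each term tends to a finite value or vanishes.
Limit = 24.

Final answer: 24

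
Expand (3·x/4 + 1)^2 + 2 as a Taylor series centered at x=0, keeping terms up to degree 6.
9·x^2/16 + 3·x/2 + 3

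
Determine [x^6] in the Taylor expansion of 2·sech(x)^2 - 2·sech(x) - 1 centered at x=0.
Expand to order 6: 2·sech(x)^2 - 2·sech(x) - 1 = -211·x^6/360 + 11·x^4/12 - x^2 - 1 + O(x^7).
The coefficient of x^6 is -211/360.

Final answer: -211/360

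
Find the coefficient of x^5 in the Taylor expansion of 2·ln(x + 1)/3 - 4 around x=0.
Expand to order 5: 2·ln(x + 1)/3 - 4 = 2·x^5/15 - x^4/6 + 2·x^3/9 - x^2/3 + 2·x/3 - 4 + O(x^6).
The coefficient of x^5 is 2/15.

Final answer: 2/15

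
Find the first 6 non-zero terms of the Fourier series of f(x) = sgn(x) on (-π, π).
4·sin(x)/π + 4·sin(3·x)/(3·π) + 4·sin(5·x)/(5·π) + 4·sin(7·x)/(7·π) + 4·sin(9·x)/(9·π) + 4·sin(11·x)/(11·π)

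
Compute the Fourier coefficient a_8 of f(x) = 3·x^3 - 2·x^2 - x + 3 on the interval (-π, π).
a_8 = (1/π) ∫_{-π}^{π} f(x)·cos(8x) dx.
Evaluate the integral (use parity and integration by parts as needed): a_8 = -1/8.

Final answer: -1/8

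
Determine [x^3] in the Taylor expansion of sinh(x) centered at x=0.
Expand to order 3: sinh(x) = x^3/6 + x + O(x^4).
The coefficient of x^3 is 1/6.

Final answer: 1/6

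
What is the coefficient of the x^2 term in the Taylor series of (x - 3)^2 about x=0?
Expand to order 2: (x - 3)^2 = x^2 - 6·x + 9 + O(x^3).
The coefficient of x^2 is 1.

Final answer: 1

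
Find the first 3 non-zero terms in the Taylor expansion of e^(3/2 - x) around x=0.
x^2·e^(3/2)/2 - x·e^(3/2) + e^(3/2)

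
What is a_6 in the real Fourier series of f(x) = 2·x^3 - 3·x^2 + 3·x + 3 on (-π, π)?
a_6 = (1/π) ∫_{-π}^{π} f(x)·cos(6x) dx.
Evaluate the integral (use parity and integration by parts as needed): a_6 = -1/3.

Final answer: -1/3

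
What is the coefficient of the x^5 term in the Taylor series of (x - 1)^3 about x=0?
Expand to order 5: (x - 1)^3 = x^3 - 3·x^2 + 3·x - 1 + O(x^6).
The coefficient of x^5 is 0.

Final answer: 0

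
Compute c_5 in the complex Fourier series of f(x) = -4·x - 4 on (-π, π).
Compute the real Fourier coefficients first: a_5 = 0, b_5 = -8/5.
Then c_5 = (a_5 − i·b_5)/2 = 4·i/5.

Final answer: 4·i/5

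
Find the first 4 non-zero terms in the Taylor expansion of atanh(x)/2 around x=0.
x^7/14 + x^5/10 + x^3/6 + x/2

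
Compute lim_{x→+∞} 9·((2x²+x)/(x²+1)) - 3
Evaluate the dominant behaviour as x → +∞; each term tends to a finite value or vanishes.
Limit = 15.

Final answer: 15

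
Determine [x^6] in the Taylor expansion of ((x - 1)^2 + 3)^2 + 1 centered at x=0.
Expand to order 6: ((x - 1)^2 + 3)^2 + 1 = x^4 - 4·x^3 + 12·x^2 - 16·x + 17 + O(x^7).
The coefficient of x^6 is 0.

Final answer: 0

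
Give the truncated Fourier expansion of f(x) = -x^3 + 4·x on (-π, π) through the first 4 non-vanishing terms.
(20 - 2·π^2)·sin(x) + (-11/2 + π^2)·sin(2·x) + (28/9 - 2·π^2/3)·sin(3·x) + (-35/16 + π^2/2)·sin(4·x)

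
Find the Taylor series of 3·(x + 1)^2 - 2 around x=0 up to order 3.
3·x^2 + 6·x + 1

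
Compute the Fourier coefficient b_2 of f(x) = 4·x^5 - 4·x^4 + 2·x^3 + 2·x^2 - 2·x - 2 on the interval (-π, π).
b_2 = (1/π) ∫_{-π}^{π} f(x)·sin(2x) dx.
Evaluate the integral (use parity and integration by parts as needed): b_2 = -4·π^4 - 25 + 18·π^2.

Final answer: -4·π^4 - 25 + 18·π^2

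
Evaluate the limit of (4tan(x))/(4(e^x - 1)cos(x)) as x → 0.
Both numerator and denominator → 0 as x → 0; this is a 0/0 indeterminate form.
Expand each to leading order near x = 0: numerator ~ 4·x, denominator ~ 4·x.
The limit of the ratio is 1.

Final answer: 1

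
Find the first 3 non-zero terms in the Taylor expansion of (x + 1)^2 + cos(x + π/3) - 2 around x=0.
3·x^2/4 + x·(2 - √(3)/2) - 1/2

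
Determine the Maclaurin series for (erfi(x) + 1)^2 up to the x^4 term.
8·x^4/(3·π) + 4·x^3/(3·√(π)) + 4·x^2/π + 4·x/√(π) + 1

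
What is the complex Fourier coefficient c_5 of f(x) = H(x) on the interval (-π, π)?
Compute the real Fourier coefficients first: a_5 = 0, b_5 = 2/(5·π).
Then c_5 = (a_5 − i·b_5)/2 = -i/(5·π).

Final answer: -i/(5·π)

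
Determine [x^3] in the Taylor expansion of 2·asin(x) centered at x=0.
Expand to order 3: 2·asin(x) = x^3/3 + 2·x + O(x^4).
The coefficient of x^3 is 1/3.

Final answer: 1/3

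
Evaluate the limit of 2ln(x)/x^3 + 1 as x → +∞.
The quotient is an ∞/∞ indeterminate form as x → +∞.
The polynomial denominator x^3 dominates the logarithmic numerator (any positive power of x ≫ ln(x) as x → ∞), so the quotient → 0.
Adding the constant: 0 + 1 = 1. Limit = 1.

Final answer: 1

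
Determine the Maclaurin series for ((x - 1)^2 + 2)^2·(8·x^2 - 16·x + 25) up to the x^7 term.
8·x^6 - 48·x^5 + 169·x^4 - 356·x^3 + 514·x^2 - 444·x + 225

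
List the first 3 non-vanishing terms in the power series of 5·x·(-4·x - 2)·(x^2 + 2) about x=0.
-10·x^3 - 40·x^2 - 20·x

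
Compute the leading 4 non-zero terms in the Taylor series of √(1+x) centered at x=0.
x^3/16 - x^2/8 + x/2 + 1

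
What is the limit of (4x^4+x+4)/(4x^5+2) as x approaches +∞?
This is an ∞/∞ indeterminate form as x → +∞.
Divide numerator and denominator by x^5 and let the lower-order terms vanish; the numerator's degree 4 is below the denominator's degree 5, so the quotient → 0.
Limit = 0.

Final answer: 0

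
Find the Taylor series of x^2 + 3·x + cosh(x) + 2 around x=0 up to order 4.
x^4/24 + 3·x^2/2 + 3·x + 3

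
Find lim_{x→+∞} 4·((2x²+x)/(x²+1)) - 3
Evaluate the dominant behaviour as x → +∞; each term tends to a finite value or vanishes.
Limit = 5.

Final answer: 5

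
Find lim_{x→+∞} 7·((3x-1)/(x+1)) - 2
Evaluate the dominant behaviour as x → +∞; each term tends to a finite value or vanishes.
Limit = 19.

Final answer: 19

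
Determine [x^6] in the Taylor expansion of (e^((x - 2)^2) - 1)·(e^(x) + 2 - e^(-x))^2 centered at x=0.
-832·e^(4)/45 - 8/45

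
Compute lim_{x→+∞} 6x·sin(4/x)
As x → +∞: let u = 4/x → 0⁺; then 6·x·sin(4/x) = 6·4·sin(u)/u → 6·4·1 = 24.
Limit = 24.

Final answer: 24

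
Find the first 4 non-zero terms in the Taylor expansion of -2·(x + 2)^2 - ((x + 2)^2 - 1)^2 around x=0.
-8·x^3 - 24·x^2 - 32·x - 17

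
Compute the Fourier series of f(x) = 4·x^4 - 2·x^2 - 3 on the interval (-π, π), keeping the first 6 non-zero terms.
(200 - 32·π^2)·cos(x) + (-14 + 8·π^2)·cos(2·x) + (88/27 - 32·π^2/9)·cos(3·x) + (-5/4 + 2·π^2)·cos(4·x) + (392/625 - 32·π^2/25)·cos(5·x) - 2·π^2/3 - 3 + 4·π^4/5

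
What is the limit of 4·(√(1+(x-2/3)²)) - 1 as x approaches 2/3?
Direct substitution at x = 2/3 gives 3.

Final answer: 3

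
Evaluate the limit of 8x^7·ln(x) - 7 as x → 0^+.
The product is a 0·∞ indeterminate form at x → 0⁺.
Rewrite the product as 8·ln(x) / x^(-7) and apply L'Hôpital, or use the standard hierarchy x^(-7) ≫ |ln x| as x → 0⁺.
The indeterminate product → 0, so the limit = -7.

Final answer: -7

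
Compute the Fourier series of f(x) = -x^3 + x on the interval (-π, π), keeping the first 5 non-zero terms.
(14 - 2·π^2)·sin(x) + (-5/2 + π^2)·sin(2·x) + (10/9 - 2·π^2/3)·sin(3·x) + (-11/16 + π^2/2)·sin(4·x) + (62/125 - 2·π^2/5)·sin(5·x)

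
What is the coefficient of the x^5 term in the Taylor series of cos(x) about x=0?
Expand to order 5: cos(x) = x^4/24 - x^2/2 + 1 + O(x^6).
The coefficient of x^5 is 0.

Final answer: 0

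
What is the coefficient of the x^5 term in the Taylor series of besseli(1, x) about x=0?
Expand to order 5: besseli(1, x) = x^5/384 + x^3/16 + x/2 + O(x^6).
The coefficient of x^5 is 1/384.

Final answer: 1/384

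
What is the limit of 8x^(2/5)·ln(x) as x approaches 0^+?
This is a 0·∞ indeterminate form at x → 0⁺.
Rewrite the product as 8·ln(x) / x^(-2/5) and apply L'Hôpital, or use the standard hierarchy x^(-2/5) ≫ |ln x| as x → 0⁺.
The indeterminate product → 0, so the limit = 0.

Final answer: 0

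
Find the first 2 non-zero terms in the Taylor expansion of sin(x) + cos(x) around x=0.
x + 1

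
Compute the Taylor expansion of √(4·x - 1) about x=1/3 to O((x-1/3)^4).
√(3)/3 + 2·√(3)·(x - 1/3) - 6·√(3)·(x - 1/3)^2 + 36·√(3)·(x - 1/3)^3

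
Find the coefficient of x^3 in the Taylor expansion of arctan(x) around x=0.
Expand to order 3: arctan(x) = -x^3/3 + x + O(x^4).
The coefficient of x^3 is -1/3.

Final answer: -1/3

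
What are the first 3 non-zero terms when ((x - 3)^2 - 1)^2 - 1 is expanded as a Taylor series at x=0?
52·x^2 - 96·x + 63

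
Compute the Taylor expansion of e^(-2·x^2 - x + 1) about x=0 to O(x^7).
-299·e·x^6/720 - 67·e·x^5/40 + 25·e·x^4/24 + 11·e·x^3/6 - 3·e·x^2/2 - e·x + e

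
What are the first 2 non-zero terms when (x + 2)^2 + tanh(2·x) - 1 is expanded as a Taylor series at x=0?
6·x + 3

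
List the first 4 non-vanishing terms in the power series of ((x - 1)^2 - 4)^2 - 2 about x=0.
-4·x^3 - 2·x^2 + 12·x + 7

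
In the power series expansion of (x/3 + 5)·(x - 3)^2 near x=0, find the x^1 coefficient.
Expand to order 1: (x/3 + 5)·(x - 3)^2 = 45 - 27·x + O(x^2).
The coefficient of x^1 is -27.

Final answer: -27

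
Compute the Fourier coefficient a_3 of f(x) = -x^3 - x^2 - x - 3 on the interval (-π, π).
a_3 = (1/π) ∫_{-π}^{π} f(x)·cos(3x) dx.
Evaluate the integral (use parity and integration by parts as needed): a_3 = 4/9.

Final answer: 4/9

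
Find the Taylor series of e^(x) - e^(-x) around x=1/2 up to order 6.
(-1 + e)·e^(-1/2) + (1 + e)·e^(-1/2)·(x - 1/2) + (-1 + e)·e^(-1/2)·(x - 1/2)^2/2 + (1 + e)·e^(-1/2)·(x - 1/2)^3/6 + (-1 + e)·e^(-1/2)·(x - 1/2)^4/24 + (1 + e)·e^(-1/2)·(x - 1/2)^5/120 + (-1 + e)·e^(-1/2)·(x - 1/2)^6/720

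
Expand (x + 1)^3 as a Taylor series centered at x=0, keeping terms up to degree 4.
x^3 + 3·x^2 + 3·x + 1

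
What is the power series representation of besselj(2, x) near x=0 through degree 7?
x^6/3072 - x^4/96 + x^2/8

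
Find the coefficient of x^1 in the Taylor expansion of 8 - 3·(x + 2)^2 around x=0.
Expand to order 1: 8 - 3·(x + 2)^2 = -12·x - 4 + O(x^2).
The coefficient of x^1 is -12.

Final answer: -12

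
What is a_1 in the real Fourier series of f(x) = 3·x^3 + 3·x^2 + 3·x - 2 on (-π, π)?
a_1 = (1/π) ∫_{-π}^{π} f(x)·cos(1x) dx.
Evaluate the integral (use parity and integration by parts as needed): a_1 = -12.

Final answer: -12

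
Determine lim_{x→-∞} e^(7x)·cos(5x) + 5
Evaluate the dominant behaviour as x → -∞; each term tends to a finite value or vanishes.
Limit = 5.

Final answer: 5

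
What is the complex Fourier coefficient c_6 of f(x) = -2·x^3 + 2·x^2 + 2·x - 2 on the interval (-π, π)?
Compute the real Fourier coefficients first: a_6 = 2/9, b_6 = -7/9 + 2·π^2/3.
Then c_6 = (a_6 − i·b_6)/2 = 1/9 - i·π^2/3 + 7·i/18.

Final answer: 1/9 - i·π^2/3 + 7·i/18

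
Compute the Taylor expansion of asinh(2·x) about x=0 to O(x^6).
12·x^5/5 - 4·x^3/3 + 2·x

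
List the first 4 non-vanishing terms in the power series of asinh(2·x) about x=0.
-40·x^7/7 + 12·x^5/5 - 4·x^3/3 + 2·x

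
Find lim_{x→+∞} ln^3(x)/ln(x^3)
This is an ∞/∞ indeterminate form as x → +∞.
Write ln(x^3) = 3·ln(x), reducing the quotient to ln^2(x)/3 → ∞.
Limit = ∞.

Final answer: ∞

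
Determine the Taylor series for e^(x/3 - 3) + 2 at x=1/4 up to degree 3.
(1 + 2·e^(35/12))·e^(-35/12) + e^(-35/12)·(x - 1/4)/3 + e^(-35/12)·(x - 1/4)^2/18 + e^(-35/12)·(x - 1/4)^3/162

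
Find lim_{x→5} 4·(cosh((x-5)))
Direct substitution at x = 5 gives 4.

Final answer: 4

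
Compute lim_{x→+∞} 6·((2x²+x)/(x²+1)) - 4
Evaluate the dominant behaviour as x → +∞; each term tends to a finite value or vanishes.
Limit = 8.

Final answer: 8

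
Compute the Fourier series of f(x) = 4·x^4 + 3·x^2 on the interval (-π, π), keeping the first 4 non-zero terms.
(180 - 32·π^2)·cos(x) + (-9 + 8·π^2)·cos(2·x) + (28/27 - 32·π^2/9)·cos(3·x) + π^2 + 4·π^4/5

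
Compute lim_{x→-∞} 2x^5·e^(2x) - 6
The product is a 0·∞ indeterminate form at x → -∞.
Rewrite the product as 2x^5 / e^(-2x) (an ∞/∞ form) and apply L'Hôpital, or use the standard hierarchy e^(2|x|) ≫ |x^5| as x → -∞.
The indeterminate product → 0, so the limit = -6.

Final answer: -6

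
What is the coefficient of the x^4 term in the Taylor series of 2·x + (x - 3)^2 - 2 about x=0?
Expand to order 4: 2·x + (x - 3)^2 - 2 = x^2 - 4·x + 7 + O(x^5).
The coefficient of x^4 is 0.

Final answer: 0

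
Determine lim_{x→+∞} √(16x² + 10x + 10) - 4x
As x → +∞: multiply by the conjugate to get (10x+10)/(√(16x²+10x+10)+4x); the denominator ~ 8x, so the limit is 10/8 = 5/4.
Limit = 5/4.

Final answer: 5/4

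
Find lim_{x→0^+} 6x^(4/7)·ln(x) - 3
The product is a 0·∞ indeterminate form at x → 0⁺.
Rewrite the product as 6·ln(x) / x^(-4/7) and apply L'Hôpital, or use the standard hierarchy x^(-4/7) ≫ |ln x| as x → 0⁺.
The indeterminate product → 0, so the limit = -3.

Final answer: -3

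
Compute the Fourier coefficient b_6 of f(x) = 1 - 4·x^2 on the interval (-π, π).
b_6 = (1/π) ∫_{-π}^{π} f(x)·sin(6x) dx.
Evaluate the integral (use parity and integration by parts as needed): b_6 = 0.

Final answer: 0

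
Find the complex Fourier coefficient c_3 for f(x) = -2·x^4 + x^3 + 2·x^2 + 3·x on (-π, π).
Compute the real Fourier coefficients first: a_3 = -56/27 + 16·π^2/9, b_3 = 14/9 + 2·π^2/3.
Then c_3 = (a_3 − i·b_3)/2 = -28/27 + 8·π^2/9 - i·π^2/3 - 7·i/9.

Final answer: -28/27 + 8·π^2/9 - i·π^2/3 - 7·i/9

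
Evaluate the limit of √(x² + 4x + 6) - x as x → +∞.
This is an ∞ − ∞ indeterminate form.
Multiply and divide by the conjugate √(x²+4x + 6) + x; the x² terms cancel, leaving (4x + 6)/(√(x²+4x + 6)+x) → 4/2 = 2.
Limit = 2.

Final answer: 2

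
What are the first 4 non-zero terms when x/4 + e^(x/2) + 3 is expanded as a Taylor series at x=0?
x^3/48 + x^2/8 + 3·x/4 + 4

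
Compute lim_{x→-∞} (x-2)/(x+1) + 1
Evaluate the dominant behaviour as x → -∞; each term tends to a finite value or vanishes.
Limit = 2.

Final answer: 2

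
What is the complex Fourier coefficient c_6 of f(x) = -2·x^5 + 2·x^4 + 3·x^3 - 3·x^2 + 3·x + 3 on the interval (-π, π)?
Compute the real Fourier coefficients first: a_6 = -11/27 + 4·π^2/9, b_6 = -37·π^2/27 - 125/162 + 2·π^4/3.
Then c_6 = (a_6 − i·b_6)/2 = -11/54 + 2·π^2/9 - i·π^4/3 + 125·i/324 + 37·i·π^2/54.

Final answer: -11/54 + 2·π^2/9 - i·π^4/3 + 125·i/324 + 37·i·π^2/54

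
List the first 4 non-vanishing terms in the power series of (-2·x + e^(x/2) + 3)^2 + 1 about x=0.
-5·x^3/24 + 13·x^2/4 - 12·x + 17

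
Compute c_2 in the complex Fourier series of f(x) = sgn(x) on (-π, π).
Compute the real Fourier coefficients first: a_2 = 0, b_2 = 0.
Then c_2 = (a_2 − i·b_2)/2 = 0.

Final answer: 0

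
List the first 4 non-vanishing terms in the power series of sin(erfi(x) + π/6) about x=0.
x^3·(-2·√(3)/(3·π^(3/2)) + √(3)/(3·√(π))) - x^2/π + √(3)·x/√(π) + 1/2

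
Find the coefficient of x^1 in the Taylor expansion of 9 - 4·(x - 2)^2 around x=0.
Expand to order 1: 9 - 4·(x - 2)^2 = 16·x - 7 + O(x^2).
The coefficient of x^1 is 16.

Final answer: 16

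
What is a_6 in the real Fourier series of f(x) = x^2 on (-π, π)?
a_6 = (1/π) ∫_{-π}^{π} f(x)·cos(6x) dx.
Evaluate the integral (use parity and integration by parts as needed): a_6 = 1/9.

Final answer: 1/9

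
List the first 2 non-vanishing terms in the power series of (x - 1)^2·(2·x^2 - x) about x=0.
4·x^2 - x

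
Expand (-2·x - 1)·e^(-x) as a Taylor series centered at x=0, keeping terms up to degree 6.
11·x^6/720 - 3·x^5/40 + 7·x^4/24 - 5·x^3/6 + 3·x^2/2 - x - 1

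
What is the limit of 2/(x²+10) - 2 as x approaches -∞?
Evaluate the dominant behaviour as x → -∞; each term tends to a finite value or vanishes.
Limit = -2.

Final answer: -2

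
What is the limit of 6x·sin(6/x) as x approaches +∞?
As x → +∞: let u = 6/x → 0⁺; then 6·x·sin(6/x) = 6·6·sin(u)/u → 6·6·1 = 36.
Limit = 36.

Final answer: 36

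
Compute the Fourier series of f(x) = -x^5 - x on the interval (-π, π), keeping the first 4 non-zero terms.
(-242 - 2·π^4 + 40·π^2)·sin(x) + (-5·π^2 + 17/2 + π^4)·sin(2·x) + (-2·π^4/3 - 134/81 + 40·π^2/27)·sin(3·x) + (-5·π^2/8 + 47/64 + π^4/2)·sin(4·x)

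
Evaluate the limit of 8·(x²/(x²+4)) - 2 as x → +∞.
Evaluate the dominant behaviour as x → +∞; each term tends to a finite value or vanishes.
Limit = 6.

Final answer: 6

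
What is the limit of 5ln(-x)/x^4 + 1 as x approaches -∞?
The quotient is an ∞/∞ indeterminate form as x → -∞.
Compare growth rates of the dominant terms (exponentials ≫ polynomials ≫ logarithms), or apply L'Hôpital's rule; the quotient → 0.
Adding the constant: 0 + 1 = 1. Limit = 1.

Final answer: 1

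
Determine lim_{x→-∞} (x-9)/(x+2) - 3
Evaluate the dominant behaviour as x → -∞; each term tends to a finite value or vanishes.
Limit = -2.

Final answer: -2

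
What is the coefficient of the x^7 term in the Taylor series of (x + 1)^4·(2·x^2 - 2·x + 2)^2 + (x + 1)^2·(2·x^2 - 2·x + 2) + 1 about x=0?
Expand to order 7: (x + 1)^4·(2·x^2 - 2·x + 2)^2 + (x + 1)^2·(2·x^2 - 2·x + 2) + 1 = 8·x^7 + 4·x^6 + 8·x^5 + 18·x^4 + 10·x^3 + 4·x^2 + 10·x + 7 + O(x^8).
The coefficient of x^7 is 8.

Final answer: 8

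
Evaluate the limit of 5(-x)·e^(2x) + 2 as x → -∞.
The product is a 0·∞ indeterminate form at x → -∞.
Rewrite the product as 5(-x) / e^(-2x) (an ∞/∞ form) and apply L'Hôpital, or use the standard hierarchy e^(2|x|) ≫ |(-x)| as x → -∞.
The indeterminate product → 0, so the limit = 2.

Final answer: 2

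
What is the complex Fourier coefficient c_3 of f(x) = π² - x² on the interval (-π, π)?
Compute the real Fourier coefficients first: a_3 = 4/9, b_3 = 0.
Then c_3 = (a_3 − i·b_3)/2 = 2/9.

Final answer: 2/9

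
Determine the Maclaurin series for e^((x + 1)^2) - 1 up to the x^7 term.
407·e·x^7/315 + 173·e·x^6/90 + 13·e·x^5/5 + 19·e·x^4/6 + 10·e·x^3/3 + 3·e·x^2 + 2·e·x - 1 + e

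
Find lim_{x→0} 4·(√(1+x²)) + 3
Direct substitution at x = 0 gives 7.

Final answer: 7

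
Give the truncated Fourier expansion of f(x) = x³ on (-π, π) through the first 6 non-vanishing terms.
(-12 + 2·π^2)·sin(x) + (3/2 - π^2)·sin(2·x) + (-4/9 + 2·π^2/3)·sin(3·x) + (3/16 - π^2/2)·sin(4·x) + (-12/125 + 2·π^2/5)·sin(5·x) + (1/18 - π^2/3)·sin(6·x)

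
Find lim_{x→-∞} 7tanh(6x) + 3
Evaluate the dominant behaviour as x → -∞; each term tends to a finite value or vanishes.
Limit = -4.

Final answer: -4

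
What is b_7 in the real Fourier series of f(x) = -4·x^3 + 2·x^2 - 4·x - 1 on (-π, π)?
b_7 = (1/π) ∫_{-π}^{π} f(x)·sin(7x) dx.
Evaluate the integral (use parity and integration by parts as needed): b_7 = -8·π^2/7 - 344/343.

Final answer: -8·π^2/7 - 344/343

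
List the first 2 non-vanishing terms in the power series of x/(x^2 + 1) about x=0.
-x^3 + x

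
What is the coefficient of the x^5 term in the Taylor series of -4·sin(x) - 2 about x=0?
Expand to order 5: -4·sin(x) - 2 = -x^5/30 + 2·x^3/3 - 4·x - 2 + O(x^6).
The coefficient of x^5 is -1/30.

Final answer: -1/30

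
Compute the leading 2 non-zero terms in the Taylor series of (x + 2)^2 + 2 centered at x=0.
4·x + 6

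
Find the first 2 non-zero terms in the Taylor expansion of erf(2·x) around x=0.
-16·x^3/(3·√(π)) + 4·x/√(π)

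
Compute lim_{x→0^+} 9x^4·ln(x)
This is a 0·∞ indeterminate form at x → 0⁺.
Rewrite the product as 9·ln(x) / x^(-4) and apply L'Hôpital, or use the standard hierarchy x^(-4) ≫ |ln x| as x → 0⁺.
The indeterminate product → 0, so the limit = 0.

Final answer: 0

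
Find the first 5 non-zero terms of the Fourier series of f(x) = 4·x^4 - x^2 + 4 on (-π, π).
(196 - 32·π^2)·cos(x) + (-13 + 8·π^2)·cos(2·x) + (76/27 - 32·π^2/9)·cos(3·x) + (-1 + 2·π^2)·cos(4·x) - π^2/3 + 4 + 4·π^4/5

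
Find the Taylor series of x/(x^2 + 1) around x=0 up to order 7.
-x^7 + x^5 - x^3 + x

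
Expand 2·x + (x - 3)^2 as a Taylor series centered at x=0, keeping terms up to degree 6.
x^2 - 4·x + 9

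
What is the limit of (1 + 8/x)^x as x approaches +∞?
As x → +∞: this is the defining limit (1 + 8/x)^x → e^8.
Limit = e^(8).

Final answer: e^(8)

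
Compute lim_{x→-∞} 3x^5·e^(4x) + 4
The product is a 0·∞ indeterminate form at x → -∞.
Rewrite the product as 3x^5 / e^(-4x) (an ∞/∞ form) and apply L'Hôpital, or use the standard hierarchy e^(4|x|) ≫ |x^5| as x → -∞.
The indeterminate product → 0, so the limit = 4.

Final answer: 4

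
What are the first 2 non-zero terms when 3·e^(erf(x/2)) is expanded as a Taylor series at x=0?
3·x/√(π) + 3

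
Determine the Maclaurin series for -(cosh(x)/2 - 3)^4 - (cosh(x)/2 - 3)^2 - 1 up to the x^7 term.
-19·x^6/96 - x^4 + 135·x^2/8 - 741/16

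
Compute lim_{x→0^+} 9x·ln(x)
This is a 0·∞ indeterminate form at x → 0⁺.
Rewrite the product as 9·ln(x) / x^(-1) and apply L'Hôpital, or use the standard hierarchy x^(-1) ≫ |ln x| as x → 0⁺.
The indeterminate product → 0, so the limit = 0.

Final answer: 0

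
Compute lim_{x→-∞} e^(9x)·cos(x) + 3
Evaluate the dominant behaviour as x → -∞; each term tends to a finite value or vanishes.
Limit = 3.

Final answer: 3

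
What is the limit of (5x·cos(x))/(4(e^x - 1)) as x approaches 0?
Both numerator and denominator → 0 as x → 0; this is a 0/0 indeterminate form.
Expand each to leading order near x = 0: numerator ~ 5·x, denominator ~ 4·x.
The limit of the ratio is 5/4.

Final answer: 5/4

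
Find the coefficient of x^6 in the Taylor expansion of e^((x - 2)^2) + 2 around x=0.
1847·e^(4)/90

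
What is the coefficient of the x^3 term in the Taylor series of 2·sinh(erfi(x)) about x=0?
Expand to order 3: 2·sinh(erfi(x)) = x^3·(8/(3·π^(3/2)) + 4/(3·√(π))) + 4·x/√(π) + O(x^4).
The coefficient of x^3 is 8/(3·π^(3/2)) + 4/(3·√(π)).

Final answer: 8/(3·π^(3/2)) + 4/(3·√(π))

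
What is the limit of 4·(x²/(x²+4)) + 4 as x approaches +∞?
Evaluate the dominant behaviour as x → +∞; each term tends to a finite value or vanishes.
Limit = 8.

Final answer: 8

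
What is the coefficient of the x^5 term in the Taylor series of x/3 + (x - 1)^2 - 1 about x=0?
Expand to order 5: x/3 + (x - 1)^2 - 1 = x^2 - 5·x/3 + O(x^6).
The coefficient of x^5 is 0.

Final answer: 0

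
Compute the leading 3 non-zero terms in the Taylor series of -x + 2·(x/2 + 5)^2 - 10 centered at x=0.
x^2/2 + 9·x + 40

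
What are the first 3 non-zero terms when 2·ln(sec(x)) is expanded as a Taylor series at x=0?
2·x^6/45 + x^4/6 + x^2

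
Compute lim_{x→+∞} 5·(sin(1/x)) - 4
Evaluate the dominant behaviour as x → +∞; each term tends to a finite value or vanishes.
Limit = -4.

Final answer: -4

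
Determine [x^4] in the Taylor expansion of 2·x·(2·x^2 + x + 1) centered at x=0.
Expand to order 4: 2·x·(2·x^2 + x + 1) = 4·x^3 + 2·x^2 + 2·x + O(x^5).
The coefficient of x^4 is 0.

Final answer: 0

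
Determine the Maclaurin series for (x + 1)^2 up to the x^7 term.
x^2 + 2·x + 1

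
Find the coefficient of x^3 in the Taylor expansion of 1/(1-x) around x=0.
Expand to order 3: 1/(1-x) = x^3 + x^2 + x + 1 + O(x^4).
The coefficient of x^3 is 1.

Final answer: 1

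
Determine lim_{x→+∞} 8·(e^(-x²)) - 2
Evaluate the dominant behaviour as x → +∞; each term tends to a finite value or vanishes.
Limit = -2.

Final answer: -2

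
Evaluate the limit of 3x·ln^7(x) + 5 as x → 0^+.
The product is a 0·∞ indeterminate form at x → 0⁺.
Rewrite the product as 3·ln^7(x) / x^(-1) and apply L'Hôpital, or use the standard hierarchy x^(-1) ≫ |ln x|^7 as x → 0⁺.
The indeterminate product → 0, so the limit = 5.

Final answer: 5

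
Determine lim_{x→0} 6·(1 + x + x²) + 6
Direct substitution at x = 0 gives 12.

Final answer: 12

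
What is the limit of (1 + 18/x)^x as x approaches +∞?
As x → +∞: this is the defining limit (1 + 18/x)^x → e^18.
Limit = e^(18).

Final answer: e^(18)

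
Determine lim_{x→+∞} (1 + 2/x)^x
As x → +∞: this is the defining limit (1 + 2/x)^x → e^2.
Limit = e^(2).

Final answer: e^(2)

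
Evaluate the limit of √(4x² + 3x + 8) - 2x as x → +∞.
As x → +∞: multiply by the conjugate to get (3x+8)/(√(4x²+3x+8)+2x); the denominator ~ 4x, so the limit is 3/4.
Limit = 3/4.

Final answer: 3/4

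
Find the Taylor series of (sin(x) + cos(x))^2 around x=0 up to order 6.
4·x^5/15 - 4·x^3/3 + 2·x + 1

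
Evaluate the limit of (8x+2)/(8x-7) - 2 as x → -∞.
Evaluate the dominant behaviour as x → -∞; each term tends to a finite value or vanishes.
Limit = -1.

Final answer: -1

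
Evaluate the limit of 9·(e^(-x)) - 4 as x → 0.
Direct substitution at x = 0 gives 5.

Final answer: 5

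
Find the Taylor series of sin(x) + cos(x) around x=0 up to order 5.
x^5/120 + x^4/24 - x^3/6 - x^2/2 + x + 1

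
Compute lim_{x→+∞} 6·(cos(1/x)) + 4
Evaluate the dominant behaviour as x → +∞; each term tends to a finite value or vanishes.
Limit = 10.

Final answer: 10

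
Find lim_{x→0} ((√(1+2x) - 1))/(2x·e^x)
Both numerator and denominator → 0 as x → 0; this is a 0/0 indeterminate form.
Expand each to leading order near x = 0: numerator ~ x, denominator ~ 2·x.
The limit of the ratio is 1/2.

Final answer: 1/2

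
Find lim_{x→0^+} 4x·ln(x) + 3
The product is a 0·∞ indeterminate form at x → 0⁺.
Rewrite the product as 4·ln(x) / x^(-1) and apply L'Hôpital, or use the standard hierarchy x^(-1) ≫ |ln x| as x → 0⁺.
The indeterminate product → 0, so the limit = 3.

Final answer: 3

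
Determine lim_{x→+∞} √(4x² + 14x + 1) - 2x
As x → +∞: multiply by the conjugate to get (14x+1)/(√(4x²+14x+1)+2x); the denominator ~ 4x, so the limit is 14/4 = 7/2.
Limit = 7/2.

Final answer: 7/2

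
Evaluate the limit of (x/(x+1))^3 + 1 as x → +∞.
As x → +∞: x/(x+1) = 1/(1 + 1/x) → 1, and the 3rd power of a limit-1 base also → 1; with the additive constant, 1 + 1 = 2.
Limit = 2.

Final answer: 2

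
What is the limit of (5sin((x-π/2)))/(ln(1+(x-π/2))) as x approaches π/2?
Both numerator and denominator → 0 as x → π/2; this is a 0/0 indeterminate form.
Expand each to leading order near x = π/2: numerator ~ 5·(x - π/2), denominator ~ (x - π/2).
The limit of the ratio is 5.

Final answer: 5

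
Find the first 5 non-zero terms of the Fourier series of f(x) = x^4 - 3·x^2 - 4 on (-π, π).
(60 - 8·π^2)·cos(x) + (-6 + 2·π^2)·cos(2·x) + (52/27 - 8·π^2/9)·cos(3·x) + (-15/16 + π^2/2)·cos(4·x) - π^2 - 4 + π^4/5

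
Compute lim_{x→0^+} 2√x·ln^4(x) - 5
The product is a 0·∞ indeterminate form at x → 0⁺.
Rewrite the product as 2·ln^4(x) / x^(-1/2) and apply L'Hôpital, or use the standard hierarchy x^(-1/2) ≫ |ln x|^4 as x → 0⁺.
The indeterminate product → 0, so the limit = -5.

Final answer: -5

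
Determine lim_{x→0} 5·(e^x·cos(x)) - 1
Direct substitution at x = 0 gives 4.

Final answer: 4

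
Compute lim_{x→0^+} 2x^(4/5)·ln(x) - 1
The product is a 0·∞ indeterminate form at x → 0⁺.
Rewrite the product as 2·ln(x) / x^(-4/5) and apply L'Hôpital, or use the standard hierarchy x^(-4/5) ≫ |ln x| as x → 0⁺.
The indeterminate product → 0, so the limit = -1.

Final answer: -1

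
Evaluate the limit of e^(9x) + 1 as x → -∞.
Evaluate the dominant behaviour as x → -∞; each term tends to a finite value or vanishes.
Limit = 1.

Final answer: 1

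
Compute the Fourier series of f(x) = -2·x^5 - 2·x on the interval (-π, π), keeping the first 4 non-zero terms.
(-484 - 4·π^4 + 80·π^2)·sin(x) + (-10·π^2 + 17 + 2·π^4)·sin(2·x) + (-4·π^4/3 - 268/81 + 80·π^2/27)·sin(3·x) + (-5·π^2/4 + 47/32 + π^4)·sin(4·x)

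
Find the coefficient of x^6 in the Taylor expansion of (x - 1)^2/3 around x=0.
Expand to order 6: (x - 1)^2/3 = x^2/3 - 2·x/3 + 1/3 + O(x^7).
The coefficient of x^6 is 0.

Final answer: 0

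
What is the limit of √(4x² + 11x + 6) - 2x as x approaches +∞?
As x → +∞: multiply by the conjugate to get (11x+6)/(√(4x²+11x+6)+2x); the denominator ~ 4x, so the limit is 11/4.
Limit = 11/4.

Final answer: 11/4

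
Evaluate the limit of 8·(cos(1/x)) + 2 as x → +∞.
Evaluate the dominant behaviour as x → +∞; each term tends to a finite value or vanishes.
Limit = 10.

Final answer: 10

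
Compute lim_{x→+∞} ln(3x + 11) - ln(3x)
This is an ∞ − ∞ indeterminate form.
Combine the logarithms: ln(3x+11) − ln(3x) = ln((3x+11)/(3x)) = ln(1 + 11/(3x)) → ln(1) = 0.
Limit = 0.

Final answer: 0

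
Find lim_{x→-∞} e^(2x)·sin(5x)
Evaluate the dominant behaviour as x → -∞; each term tends to a finite value or vanishes.
Limit = 0.

Final answer: 0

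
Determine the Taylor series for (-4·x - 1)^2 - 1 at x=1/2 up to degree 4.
8 + 24·(x - 1/2) + 16·(x - 1/2)^2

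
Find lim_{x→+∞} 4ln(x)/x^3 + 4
The quotient is an ∞/∞ indeterminate form as x → +∞.
The polynomial denominator x^3 dominates the logarithmic numerator (any positive power of x ≫ ln(x) as x → ∞), so the quotient → 0.
Adding the constant: 0 + 4 = 4. Limit = 4.

Final answer: 4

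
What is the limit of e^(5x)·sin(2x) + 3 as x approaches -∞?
Evaluate the dominant behaviour as x → -∞; each term tends to a finite value or vanishes.
Limit = 3.

Final answer: 3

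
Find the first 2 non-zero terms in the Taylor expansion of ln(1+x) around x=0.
-x^2/2 + x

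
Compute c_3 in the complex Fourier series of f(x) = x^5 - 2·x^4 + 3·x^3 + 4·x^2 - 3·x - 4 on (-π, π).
Compute the real Fourier coefficients first: a_3 = -80/27 + 16·π^2/9, b_3 = -190/81 + 14·π^2/27 + 2·π^4/3.
Then c_3 = (a_3 − i·b_3)/2 = -40/27 + 8·π^2/9 - i·π^4/3 - 7·i·π^2/27 + 95·i/81.

Final answer: -40/27 + 8·π^2/9 - i·π^4/3 - 7·i·π^2/27 + 95·i/81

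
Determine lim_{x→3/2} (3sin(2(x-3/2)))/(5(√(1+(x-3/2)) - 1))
Both numerator and denominator → 0 as x → 3/2; this is a 0/0 indeterminate form.
Expand each to leading order near x = 3/2: numerator ~ 6·(x - 3/2), denominator ~ 5·(x - 3/2)/2.
The limit of the ratio is 12/5.

Final answer: 12/5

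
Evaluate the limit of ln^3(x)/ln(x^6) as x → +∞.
This is an ∞/∞ indeterminate form as x → +∞.
Write ln(x^6) = 6·ln(x), reducing the quotient to ln^2(x)/6 → ∞.
Limit = ∞.

Final answer: ∞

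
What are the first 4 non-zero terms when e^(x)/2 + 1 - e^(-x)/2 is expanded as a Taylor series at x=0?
x^5/120 + x^3/6 + x + 1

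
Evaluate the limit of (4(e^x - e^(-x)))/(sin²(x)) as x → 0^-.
Both numerator and denominator → 0 as x → 0^-; this is a 0/0 indeterminate form.
Expand each to leading order near x = 0: numerator ~ 8·x, denominator ~ x^2.
The limit of the ratio is -∞.

Final answer: -∞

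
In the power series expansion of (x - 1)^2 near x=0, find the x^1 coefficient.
Expand to order 1: (x - 1)^2 = 1 - 2·x + O(x^2).
The coefficient of x^1 is -2.

Final answer: -2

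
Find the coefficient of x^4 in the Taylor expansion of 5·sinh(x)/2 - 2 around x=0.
Expand to order 4: 5·sinh(x)/2 - 2 = 5·x^3/12 + 5·x/2 - 2 + O(x^5).
The coefficient of x^4 is 0.

Final answer: 0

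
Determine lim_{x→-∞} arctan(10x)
Evaluate the dominant behaviour as x → -∞; each term tends to a finite value or vanishes.
Limit = -π/2.

Final answer: -π/2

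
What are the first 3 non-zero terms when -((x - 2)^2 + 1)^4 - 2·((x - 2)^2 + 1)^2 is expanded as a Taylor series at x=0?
-2952·x^2 + 2080·x - 675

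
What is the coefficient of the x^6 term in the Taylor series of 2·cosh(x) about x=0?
Expand to order 6: 2·cosh(x) = x^6/360 + x^4/12 + x^2 + 2 + O(x^7).
The coefficient of x^6 is 1/360.

Final answer: 1/360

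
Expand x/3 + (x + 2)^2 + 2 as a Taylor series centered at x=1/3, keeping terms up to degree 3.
68/9 + 5·(x - 1/3) + (x - 1/3)^2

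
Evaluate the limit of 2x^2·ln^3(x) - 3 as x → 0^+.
The product is a 0·∞ indeterminate form at x → 0⁺.
Rewrite the product as 2·ln^3(x) / x^(-2) and apply L'Hôpital, or use the standard hierarchy x^(-2) ≫ |ln x|^3 as x → 0⁺.
The indeterminate product → 0, so the limit = -3.

Final answer: -3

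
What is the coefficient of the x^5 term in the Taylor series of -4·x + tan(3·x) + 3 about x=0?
Expand to order 5: -4·x + tan(3·x) + 3 = 162·x^5/5 + 9·x^3 - x + 3 + O(x^6).
The coefficient of x^5 is 162/5.

Final answer: 162/5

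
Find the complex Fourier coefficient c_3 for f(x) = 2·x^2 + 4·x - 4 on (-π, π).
Compute the real Fourier coefficients first: a_3 = -8/9, b_3 = 8/3.
Then c_3 = (a_3 − i·b_3)/2 = -4/9 - 4·i/3.

Final answer: -4/9 - 4·i/3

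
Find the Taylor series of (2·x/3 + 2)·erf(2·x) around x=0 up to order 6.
64·x^6/(15·√(π)) + 64·x^5/(5·√(π)) - 32·x^4/(9·√(π)) - 32·x^3/(3·√(π)) + 8·x^2/(3·√(π)) + 8·x/√(π)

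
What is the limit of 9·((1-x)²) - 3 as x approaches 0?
Direct substitution at x = 0 gives 6.

Final answer: 6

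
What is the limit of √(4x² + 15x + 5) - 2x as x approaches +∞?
As x → +∞: multiply by the conjugate to get (15x+5)/(√(4x²+15x+5)+2x); the denominator ~ 4x, so the limit is 15/4.
Limit = 15/4.

Final answer: 15/4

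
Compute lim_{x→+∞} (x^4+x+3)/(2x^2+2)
This is an ∞/∞ indeterminate form as x → +∞.
Divide numerator and denominator by x^4 and let the lower-order terms vanish; the numerator's degree 4 exceeds the denominator's degree 2, so the quotient diverges.
Limit = ∞.

Final answer: ∞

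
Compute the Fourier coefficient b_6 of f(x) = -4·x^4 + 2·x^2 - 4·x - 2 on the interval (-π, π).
b_6 = (1/π) ∫_{-π}^{π} f(x)·sin(6x) dx.
Evaluate the integral (use parity and integration by parts as needed): b_6 = 4/3.

Final answer: 4/3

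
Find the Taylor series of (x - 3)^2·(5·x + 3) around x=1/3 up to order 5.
896/27 + 32·(x - 1/3)/3 - 22·(x - 1/3)^2 + 5·(x - 1/3)^3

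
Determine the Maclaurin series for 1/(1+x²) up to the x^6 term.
-x^6 + x^4 - x^2 + 1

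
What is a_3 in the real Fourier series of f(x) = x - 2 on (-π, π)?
a_3 = (1/π) ∫_{-π}^{π} f(x)·cos(3x) dx.
Evaluate the integral (use parity and integration by parts as needed): a_3 = 0.

Final answer: 0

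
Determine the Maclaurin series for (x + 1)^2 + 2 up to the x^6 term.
x^2 + 2·x + 3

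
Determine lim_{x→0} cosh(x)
Direct substitution at x = 0 gives 1.

Final answer: 1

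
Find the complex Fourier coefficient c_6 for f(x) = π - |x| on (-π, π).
Compute the real Fourier coefficients first: a_6 = 0, b_6 = 0.
Then c_6 = (a_6 − i·b_6)/2 = 0.

Final answer: 0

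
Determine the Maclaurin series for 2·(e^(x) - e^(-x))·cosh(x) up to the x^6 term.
8·x^5/15 + 8·x^3/3 + 4·x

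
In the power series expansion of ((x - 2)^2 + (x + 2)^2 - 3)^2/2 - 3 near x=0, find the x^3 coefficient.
Expand to order 3: ((x - 2)^2 + (x + 2)^2 - 3)^2/2 - 3 = 10·x^2 + 19/2 + O(x^4).
The coefficient of x^3 is 0.

Final answer: 0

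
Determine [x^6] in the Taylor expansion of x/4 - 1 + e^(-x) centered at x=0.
Expand to order 6: x/4 - 1 + e^(-x) = x^6/720 - x^5/120 + x^4/24 - x^3/6 + x^2/2 - 3·x/4 + O(x^7).
The coefficient of x^6 is 1/720.

Final answer: 1/720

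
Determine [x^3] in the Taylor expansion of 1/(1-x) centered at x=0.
Expand to order 3: 1/(1-x) = x^3 + x^2 + x + 1 + O(x^4).
The coefficient of x^3 is 1.

Final answer: 1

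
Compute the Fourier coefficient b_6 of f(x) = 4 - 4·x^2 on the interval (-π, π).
b_6 = (1/π) ∫_{-π}^{π} f(x)·sin(6x) dx.
Evaluate the integral (use parity and integration by parts as needed): b_6 = 0.

Final answer: 0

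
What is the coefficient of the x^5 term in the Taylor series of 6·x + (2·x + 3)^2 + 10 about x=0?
Expand to order 5: 6·x + (2·x + 3)^2 + 10 = 4·x^2 + 18·x + 19 + O(x^6).
The coefficient of x^5 is 0.

Final answer: 0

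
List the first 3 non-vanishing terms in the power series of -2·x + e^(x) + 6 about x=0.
x^2/2 - x + 7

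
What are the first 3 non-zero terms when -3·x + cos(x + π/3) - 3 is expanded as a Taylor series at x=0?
-x^2/4 + x·(-3 - √(3)/2) - 5/2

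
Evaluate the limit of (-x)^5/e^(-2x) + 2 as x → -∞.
The quotient is an ∞/∞ indeterminate form as x → -∞.
Compare growth rates of the dominant terms (exponentials ≫ polynomials ≫ logarithms), or apply L'Hôpital's rule; the quotient → 0.
Adding the constant: 0 + 2 = 2. Limit = 2.

Final answer: 2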